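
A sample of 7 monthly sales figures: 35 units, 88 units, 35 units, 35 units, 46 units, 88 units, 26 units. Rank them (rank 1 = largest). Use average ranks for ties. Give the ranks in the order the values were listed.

Sorted (descending): 88, 88, 46, 35, 35, 35, 26
The 2 values of 88 occupy positions 1–2 → average rank (1+2)/2 = 1.5.
The 3 values of 35 occupy positions 4–6 → average rank 5.

5, 1.5, 5, 5, 3, 1.5, 7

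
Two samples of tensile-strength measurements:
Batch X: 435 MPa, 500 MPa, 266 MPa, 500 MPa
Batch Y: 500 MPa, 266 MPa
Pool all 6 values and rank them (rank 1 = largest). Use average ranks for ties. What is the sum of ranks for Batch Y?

Sorted (descending): 500, 500, 500, 435, 266, 266
The 3 values of 500 occupy positions 1–3 → average rank 2.
The 2 values of 266 occupy positions 5–6 → average rank (5+6)/2 = 5.5.
Batch Y values → pooled ranks: 500→2, 266→5.5
Rank sum = 2 + 5.5 = 7.5

7.5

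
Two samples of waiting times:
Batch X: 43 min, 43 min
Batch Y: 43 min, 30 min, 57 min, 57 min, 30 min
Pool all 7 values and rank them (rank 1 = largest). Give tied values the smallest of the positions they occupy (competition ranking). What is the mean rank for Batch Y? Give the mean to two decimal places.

3.40

Sorted (descending): 57, 57, 43, 43, 43, 30, 30
The 2 values of 57 occupy positions 1–2 → each gets rank 1.
The 3 values of 43 occupy positions 3–5 → each gets rank 3.
The 2 values of 30 occupy positions 6–7 → each gets rank 6.
Batch Y values → pooled ranks: 43→3, 30→6, 57→1, 57→1, 30→6
Mean rank = (3 + 6 + 1 + 1 + 6) / 5 = 3.40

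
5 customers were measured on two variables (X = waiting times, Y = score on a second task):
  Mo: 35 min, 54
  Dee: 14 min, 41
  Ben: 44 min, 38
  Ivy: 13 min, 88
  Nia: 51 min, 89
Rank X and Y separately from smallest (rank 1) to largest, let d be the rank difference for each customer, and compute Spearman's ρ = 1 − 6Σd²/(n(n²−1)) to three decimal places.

Ranks of variable 1: 3, 2, 4, 1, 5
Ranks of variable 2: 3, 2, 1, 4, 5
d = r₁ − r₂: 0, 0, 3, -3, 0
d²: 0, 0, 9, 9, 0; Σd² = 18
ρ = 1 − 6·18/(5·24) = 1 − 108/120 = 0.100

0.100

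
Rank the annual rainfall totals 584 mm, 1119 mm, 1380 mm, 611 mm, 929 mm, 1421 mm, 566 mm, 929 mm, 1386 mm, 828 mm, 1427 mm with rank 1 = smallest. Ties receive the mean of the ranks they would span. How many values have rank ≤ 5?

Sorted (ascending): 566, 584, 611, 828, 929, 929, 1119, 1380, 1386, 1421, 1427
The 2 values of 929 occupy positions 5–6 → average rank (5+6)/2 = 5.5.
Ranks ≤ 5: {1, 2, 3, 4} → 4 values.

4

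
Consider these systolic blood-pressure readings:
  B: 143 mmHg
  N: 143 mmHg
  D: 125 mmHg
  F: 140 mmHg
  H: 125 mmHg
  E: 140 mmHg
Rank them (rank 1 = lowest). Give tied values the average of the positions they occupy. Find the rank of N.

5.5

Sorted (ascending): 125, 125, 140, 140, 143, 143
The 2 values of 125 occupy positions 1–2 → average rank (1+2)/2 = 1.5.
The 2 values of 140 occupy positions 3–4 → average rank (3+4)/2 = 3.5.
The 2 values of 143 occupy positions 5–6 → average rank (5+6)/2 = 5.5.
N has value 143 mmHg → rank 5.5.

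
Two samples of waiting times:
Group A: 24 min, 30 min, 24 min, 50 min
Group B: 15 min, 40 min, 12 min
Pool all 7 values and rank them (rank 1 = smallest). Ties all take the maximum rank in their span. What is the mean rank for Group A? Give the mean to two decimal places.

5.00

Sorted (ascending): 12, 15, 24, 24, 30, 40, 50
The 2 values of 24 occupy positions 3–4 → each gets rank 4.
Group A values → pooled ranks: 24→4, 30→5, 24→4, 50→7
Mean rank = (4 + 5 + 4 + 7) / 4 = 5.00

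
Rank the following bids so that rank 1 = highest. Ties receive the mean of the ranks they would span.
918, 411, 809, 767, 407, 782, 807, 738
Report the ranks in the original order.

1, 7, 2, 5, 8, 4, 3, 6

Sorted (descending): 918, 809, 807, 782, 767, 738, 411, 407
No ties — each value takes its position as its rank.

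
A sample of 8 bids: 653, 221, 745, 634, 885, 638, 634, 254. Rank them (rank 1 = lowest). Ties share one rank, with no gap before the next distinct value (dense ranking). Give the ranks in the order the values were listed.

5, 1, 6, 3, 7, 4, 3, 2

Sorted (ascending): 221, 254, 634, 634, 638, 653, 745, 885
The 2 values of 634 share dense rank 3.
Remaining distinct values take the next consecutive integers.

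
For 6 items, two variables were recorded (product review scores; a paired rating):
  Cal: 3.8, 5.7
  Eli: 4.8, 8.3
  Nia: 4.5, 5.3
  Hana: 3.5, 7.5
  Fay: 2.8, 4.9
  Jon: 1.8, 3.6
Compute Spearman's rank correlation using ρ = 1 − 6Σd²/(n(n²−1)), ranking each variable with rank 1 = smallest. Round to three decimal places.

Ranks of variable 1: 4, 6, 5, 3, 2, 1
Ranks of variable 2: 4, 6, 3, 5, 2, 1
d = r₁ − r₂: 0, 0, 2, -2, 0, 0
d²: 0, 0, 4, 4, 0, 0; Σd² = 8
ρ = 1 − 6·8/(6·35) = 1 − 48/210 = 0.771

0.771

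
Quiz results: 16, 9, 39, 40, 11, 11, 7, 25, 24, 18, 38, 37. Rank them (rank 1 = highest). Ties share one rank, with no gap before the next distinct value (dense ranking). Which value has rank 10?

Sorted (descending): 40, 39, 38, 37, 25, 24, 18, 16, 11, 11, 9, 7
The 2 values of 11 share dense rank 9.
Remaining distinct values take the next consecutive integers.
Rank 10 → value 9.

9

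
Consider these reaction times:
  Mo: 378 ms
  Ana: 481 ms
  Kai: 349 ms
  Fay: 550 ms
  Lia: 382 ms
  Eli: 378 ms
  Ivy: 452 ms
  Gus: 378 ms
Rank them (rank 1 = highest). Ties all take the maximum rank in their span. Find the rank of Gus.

7

Sorted (descending): 550, 481, 452, 382, 378, 378, 378, 349
The 3 values of 378 occupy positions 5–7 → each gets rank 7.
Gus has value 378 ms → rank 7.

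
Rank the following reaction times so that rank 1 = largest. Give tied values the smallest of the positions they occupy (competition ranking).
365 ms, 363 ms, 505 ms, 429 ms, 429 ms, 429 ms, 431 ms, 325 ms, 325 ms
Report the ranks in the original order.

6, 7, 1, 3, 3, 3, 2, 8, 8

Sorted (descending): 505, 431, 429, 429, 429, 365, 363, 325, 325
The 3 values of 429 occupy positions 3–5 → each gets rank 3.
The 2 values of 325 occupy positions 8–9 → each gets rank 8.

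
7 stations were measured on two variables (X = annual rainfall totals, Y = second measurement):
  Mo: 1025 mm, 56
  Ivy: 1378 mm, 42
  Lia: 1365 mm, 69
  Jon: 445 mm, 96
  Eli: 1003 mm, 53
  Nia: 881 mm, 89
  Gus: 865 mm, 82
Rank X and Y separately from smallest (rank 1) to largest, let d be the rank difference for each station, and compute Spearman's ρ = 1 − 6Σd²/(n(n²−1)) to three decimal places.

Ranks of variable 1: 5, 7, 6, 1, 4, 3, 2
Ranks of variable 2: 3, 1, 4, 7, 2, 6, 5
d = r₁ − r₂: 2, 6, 2, -6, 2, -3, -3
d²: 4, 36, 4, 36, 4, 9, 9; Σd² = 102
ρ = 1 − 6·102/(7·48) = 1 − 612/336 = -0.821

-0.821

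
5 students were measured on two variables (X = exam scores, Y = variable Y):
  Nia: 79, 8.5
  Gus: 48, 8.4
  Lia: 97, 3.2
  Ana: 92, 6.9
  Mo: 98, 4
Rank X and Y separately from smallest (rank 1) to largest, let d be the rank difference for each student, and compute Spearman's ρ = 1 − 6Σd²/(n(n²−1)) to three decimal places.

Ranks of variable 1: 2, 1, 4, 3, 5
Ranks of variable 2: 5, 4, 1, 3, 2
d = r₁ − r₂: -3, -3, 3, 0, 3
d²: 9, 9, 9, 0, 9; Σd² = 36
ρ = 1 − 6·36/(5·24) = 1 − 216/120 = -0.800

-0.800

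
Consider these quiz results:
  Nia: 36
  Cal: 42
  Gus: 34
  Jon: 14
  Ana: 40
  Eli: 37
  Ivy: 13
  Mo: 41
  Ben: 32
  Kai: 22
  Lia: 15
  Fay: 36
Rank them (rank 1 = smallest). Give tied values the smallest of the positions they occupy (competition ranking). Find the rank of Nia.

Sorted (ascending): 13, 14, 15, 22, 32, 34, 36, 36, 37, 40, 41, 42
The 2 values of 36 occupy positions 7–8 → each gets rank 7.
Nia has value 36 → rank 7.

7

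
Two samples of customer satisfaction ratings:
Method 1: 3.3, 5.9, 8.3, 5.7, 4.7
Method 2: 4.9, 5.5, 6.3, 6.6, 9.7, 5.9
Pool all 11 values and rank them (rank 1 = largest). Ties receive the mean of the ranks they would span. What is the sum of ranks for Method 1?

35.5

Sorted (descending): 9.7, 8.3, 6.6, 6.3, 5.9, 5.9, 5.7, 5.5, 4.9, 4.7, 3.3
The 2 values of 5.9 occupy positions 5–6 → average rank (5+6)/2 = 5.5.
Method 1 values → pooled ranks: 3.3→11, 5.9→5.5, 8.3→2, 5.7→7, 4.7→10
Rank sum = 11 + 5.5 + 2 + 7 + 10 = 35.5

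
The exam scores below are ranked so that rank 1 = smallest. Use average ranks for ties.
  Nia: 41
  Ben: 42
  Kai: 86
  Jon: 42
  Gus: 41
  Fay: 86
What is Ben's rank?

3.5

Sorted (ascending): 41, 41, 42, 42, 86, 86
The 2 values of 41 occupy positions 1–2 → average rank (1+2)/2 = 1.5.
The 2 values of 42 occupy positions 3–4 → average rank (3+4)/2 = 3.5.
The 2 values of 86 occupy positions 5–6 → average rank (5+6)/2 = 5.5.
Ben has value 42 → rank 3.5.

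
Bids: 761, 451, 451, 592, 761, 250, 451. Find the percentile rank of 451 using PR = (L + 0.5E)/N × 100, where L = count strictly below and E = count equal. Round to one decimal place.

N = 7.
Strictly below 451: 1. Equal to 451: 3.
PR = (1 + 0.5·3)/7 × 100 = 35.7

35.7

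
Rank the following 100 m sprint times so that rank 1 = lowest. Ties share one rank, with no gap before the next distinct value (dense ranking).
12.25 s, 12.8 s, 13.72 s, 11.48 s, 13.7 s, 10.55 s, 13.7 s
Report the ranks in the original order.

Sorted (ascending): 10.55, 11.48, 12.25, 12.8, 13.7, 13.7, 13.72
The 2 values of 13.7 share dense rank 5.
Remaining distinct values take the next consecutive integers.

3, 4, 6, 2, 5, 1, 5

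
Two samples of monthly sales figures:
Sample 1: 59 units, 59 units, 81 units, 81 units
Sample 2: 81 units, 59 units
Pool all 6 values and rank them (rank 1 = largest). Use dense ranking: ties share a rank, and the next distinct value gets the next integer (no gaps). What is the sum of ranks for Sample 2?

Sorted (descending): 81, 81, 81, 59, 59, 59
The 3 values of 81 share dense rank 1.
The 3 values of 59 share dense rank 2.
Sample 2 values → pooled ranks: 81→1, 59→2
Rank sum = 1 + 2 = 3

3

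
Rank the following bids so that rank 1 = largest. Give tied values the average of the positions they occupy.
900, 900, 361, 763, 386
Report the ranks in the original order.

1.5, 1.5, 5, 3, 4

Sorted (descending): 900, 900, 763, 386, 361
The 2 values of 900 occupy positions 1–2 → average rank (1+2)/2 = 1.5.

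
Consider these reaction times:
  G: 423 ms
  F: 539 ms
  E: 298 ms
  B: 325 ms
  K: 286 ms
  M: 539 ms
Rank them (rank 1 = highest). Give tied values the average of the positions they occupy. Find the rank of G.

Sorted (descending): 539, 539, 423, 325, 298, 286
The 2 values of 539 occupy positions 1–2 → average rank (1+2)/2 = 1.5.
G has value 423 ms → rank 3.

3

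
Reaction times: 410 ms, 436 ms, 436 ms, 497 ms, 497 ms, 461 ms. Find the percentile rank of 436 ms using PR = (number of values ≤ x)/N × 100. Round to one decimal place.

50.0

N = 6.
Strictly below 436: 1. Equal to 436: 2.
PR = 3/6 × 100 = 50.0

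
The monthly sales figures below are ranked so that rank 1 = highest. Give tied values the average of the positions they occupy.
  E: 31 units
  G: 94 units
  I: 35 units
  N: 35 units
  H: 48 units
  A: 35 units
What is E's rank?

Sorted (descending): 94, 48, 35, 35, 35, 31
The 3 values of 35 occupy positions 3–5 → average rank 4.
E has value 31 units → rank 6.

6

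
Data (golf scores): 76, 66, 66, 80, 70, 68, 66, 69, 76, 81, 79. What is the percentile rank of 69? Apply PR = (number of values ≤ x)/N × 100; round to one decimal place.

45.5

N = 11.
Strictly below 69: 4. Equal to 69: 1.
PR = 5/11 × 100 = 45.5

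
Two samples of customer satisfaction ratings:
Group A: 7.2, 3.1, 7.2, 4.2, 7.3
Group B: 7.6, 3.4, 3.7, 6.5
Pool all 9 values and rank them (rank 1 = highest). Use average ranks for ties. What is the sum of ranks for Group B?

21

Sorted (descending): 7.6, 7.3, 7.2, 7.2, 6.5, 4.2, 3.7, 3.4, 3.1
The 2 values of 7.2 occupy positions 3–4 → average rank (3+4)/2 = 3.5.
Group B values → pooled ranks: 7.6→1, 3.4→8, 3.7→7, 6.5→5
Rank sum = 1 + 8 + 7 + 5 = 21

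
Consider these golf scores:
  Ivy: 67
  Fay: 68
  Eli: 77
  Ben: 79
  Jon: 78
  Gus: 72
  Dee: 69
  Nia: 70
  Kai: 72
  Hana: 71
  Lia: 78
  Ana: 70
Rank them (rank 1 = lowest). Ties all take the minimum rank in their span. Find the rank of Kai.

Sorted (ascending): 67, 68, 69, 70, 70, 71, 72, 72, 77, 78, 78, 79
The 2 values of 70 occupy positions 4–5 → each gets rank 4.
The 2 values of 72 occupy positions 7–8 → each gets rank 7.
The 2 values of 78 occupy positions 10–11 → each gets rank 10.
Kai has value 72 → rank 7.

7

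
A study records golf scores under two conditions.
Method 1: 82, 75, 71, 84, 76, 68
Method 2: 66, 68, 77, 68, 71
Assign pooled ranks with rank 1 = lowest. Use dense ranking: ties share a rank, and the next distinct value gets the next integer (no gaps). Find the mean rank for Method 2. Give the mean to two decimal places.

2.80

Sorted (ascending): 66, 68, 68, 68, 71, 71, 75, 76, 77, 82, 84
The 3 values of 68 share dense rank 2.
The 2 values of 71 share dense rank 3.
Remaining distinct values take the next consecutive integers.
Method 2 values → pooled ranks: 66→1, 68→2, 77→6, 68→2, 71→3
Mean rank = (1 + 2 + 6 + 2 + 3) / 5 = 2.80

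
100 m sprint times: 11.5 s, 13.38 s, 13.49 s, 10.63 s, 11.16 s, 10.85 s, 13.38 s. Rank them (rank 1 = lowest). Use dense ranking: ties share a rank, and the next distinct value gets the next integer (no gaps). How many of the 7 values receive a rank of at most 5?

6

Sorted (ascending): 10.63, 10.85, 11.16, 11.5, 13.38, 13.38, 13.49
The 2 values of 13.38 share dense rank 5.
Remaining distinct values take the next consecutive integers.
Ranks ≤ 5: {1, 2, 3, 4, 5, 5} → 6 values.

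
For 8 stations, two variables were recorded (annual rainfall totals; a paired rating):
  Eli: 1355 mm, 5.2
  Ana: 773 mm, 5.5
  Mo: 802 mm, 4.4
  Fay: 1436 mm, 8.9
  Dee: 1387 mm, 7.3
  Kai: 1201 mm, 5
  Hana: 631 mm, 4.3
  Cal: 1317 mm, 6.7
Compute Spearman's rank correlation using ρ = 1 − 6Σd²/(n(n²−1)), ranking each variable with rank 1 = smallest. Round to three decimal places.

Ranks of variable 1: 6, 2, 3, 8, 7, 4, 1, 5
Ranks of variable 2: 4, 5, 2, 8, 7, 3, 1, 6
d = r₁ − r₂: 2, -3, 1, 0, 0, 1, 0, -1
d²: 4, 9, 1, 0, 0, 1, 0, 1; Σd² = 16
ρ = 1 − 6·16/(8·63) = 1 − 96/504 = 0.810

0.810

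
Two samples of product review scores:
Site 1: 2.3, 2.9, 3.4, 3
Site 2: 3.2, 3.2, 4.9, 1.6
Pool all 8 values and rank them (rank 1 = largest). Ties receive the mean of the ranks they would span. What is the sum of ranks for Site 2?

16

Sorted (descending): 4.9, 3.4, 3.2, 3.2, 3, 2.9, 2.3, 1.6
The 2 values of 3.2 occupy positions 3–4 → average rank (3+4)/2 = 3.5.
Site 2 values → pooled ranks: 3.2→3.5, 3.2→3.5, 4.9→1, 1.6→8
Rank sum = 3.5 + 3.5 + 1 + 8 = 16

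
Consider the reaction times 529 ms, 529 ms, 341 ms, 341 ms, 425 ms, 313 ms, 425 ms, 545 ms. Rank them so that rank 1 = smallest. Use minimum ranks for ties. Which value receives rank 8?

545

Sorted (ascending): 313, 341, 341, 425, 425, 529, 529, 545
The 2 values of 341 occupy positions 2–3 → each gets rank 2.
The 2 values of 425 occupy positions 4–5 → each gets rank 4.
The 2 values of 529 occupy positions 6–7 → each gets rank 6.
Rank 8 → value 545.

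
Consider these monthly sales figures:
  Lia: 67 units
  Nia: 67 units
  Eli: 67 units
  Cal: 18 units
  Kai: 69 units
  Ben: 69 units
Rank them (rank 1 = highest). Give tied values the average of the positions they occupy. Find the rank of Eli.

4

Sorted (descending): 69, 69, 67, 67, 67, 18
The 2 values of 69 occupy positions 1–2 → average rank (1+2)/2 = 1.5.
The 3 values of 67 occupy positions 3–5 → average rank 4.
Eli has value 67 units → rank 4.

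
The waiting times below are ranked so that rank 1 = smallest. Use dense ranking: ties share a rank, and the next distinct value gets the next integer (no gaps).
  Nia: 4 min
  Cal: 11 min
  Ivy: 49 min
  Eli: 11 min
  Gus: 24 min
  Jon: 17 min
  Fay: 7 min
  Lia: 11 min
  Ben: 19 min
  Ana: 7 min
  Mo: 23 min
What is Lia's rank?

3

Sorted (ascending): 4, 7, 7, 11, 11, 11, 17, 19, 23, 24, 49
The 2 values of 7 share dense rank 2.
The 3 values of 11 share dense rank 3.
Remaining distinct values take the next consecutive integers.
Lia has value 11 min → rank 3.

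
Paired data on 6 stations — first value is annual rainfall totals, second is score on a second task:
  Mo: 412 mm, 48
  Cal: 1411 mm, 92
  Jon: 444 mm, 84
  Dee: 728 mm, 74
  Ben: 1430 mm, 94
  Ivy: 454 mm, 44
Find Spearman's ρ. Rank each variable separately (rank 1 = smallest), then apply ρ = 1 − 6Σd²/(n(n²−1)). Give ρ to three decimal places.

Ranks of variable 1: 1, 5, 2, 4, 6, 3
Ranks of variable 2: 2, 5, 4, 3, 6, 1
d = r₁ − r₂: -1, 0, -2, 1, 0, 2
d²: 1, 0, 4, 1, 0, 4; Σd² = 10
ρ = 1 − 6·10/(6·35) = 1 − 60/210 = 0.714

0.714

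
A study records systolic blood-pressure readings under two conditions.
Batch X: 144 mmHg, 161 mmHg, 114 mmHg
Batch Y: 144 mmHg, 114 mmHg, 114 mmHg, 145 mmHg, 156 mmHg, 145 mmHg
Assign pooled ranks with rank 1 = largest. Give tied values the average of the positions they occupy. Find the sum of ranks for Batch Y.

Sorted (descending): 161, 156, 145, 145, 144, 144, 114, 114, 114
The 2 values of 145 occupy positions 3–4 → average rank (3+4)/2 = 3.5.
The 2 values of 144 occupy positions 5–6 → average rank (5+6)/2 = 5.5.
The 3 values of 114 occupy positions 7–9 → average rank 8.
Batch Y values → pooled ranks: 144→5.5, 114→8, 114→8, 145→3.5, 156→2, 145→3.5
Rank sum = 5.5 + 8 + 8 + 3.5 + 2 + 3.5 = 30.5

30.5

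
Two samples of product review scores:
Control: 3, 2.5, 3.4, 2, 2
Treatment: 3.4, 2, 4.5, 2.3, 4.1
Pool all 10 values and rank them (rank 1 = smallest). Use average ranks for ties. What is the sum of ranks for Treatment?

Sorted (ascending): 2, 2, 2, 2.3, 2.5, 3, 3.4, 3.4, 4.1, 4.5
The 3 values of 2 occupy positions 1–3 → average rank 2.
The 2 values of 3.4 occupy positions 7–8 → average rank (7+8)/2 = 7.5.
Treatment values → pooled ranks: 3.4→7.5, 2→2, 4.5→10, 2.3→4, 4.1→9
Rank sum = 7.5 + 2 + 10 + 4 + 9 = 32.5

32.5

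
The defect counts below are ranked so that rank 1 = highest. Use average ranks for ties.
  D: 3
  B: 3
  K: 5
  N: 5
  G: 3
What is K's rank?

Sorted (descending): 5, 5, 3, 3, 3
The 2 values of 5 occupy positions 1–2 → average rank (1+2)/2 = 1.5.
The 3 values of 3 occupy positions 3–5 → average rank 4.
K has value 5 → rank 1.5.

1.5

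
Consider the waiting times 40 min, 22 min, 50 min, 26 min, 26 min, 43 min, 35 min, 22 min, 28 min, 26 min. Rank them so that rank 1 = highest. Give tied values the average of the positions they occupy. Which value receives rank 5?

28

Sorted (descending): 50, 43, 40, 35, 28, 26, 26, 26, 22, 22
The 3 values of 26 occupy positions 6–8 → average rank 7.
The 2 values of 22 occupy positions 9–10 → average rank (9+10)/2 = 9.5.
Rank 5 → value 28.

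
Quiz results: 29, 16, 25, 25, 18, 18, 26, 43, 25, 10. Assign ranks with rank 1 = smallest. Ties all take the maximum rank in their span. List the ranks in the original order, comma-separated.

9, 2, 7, 7, 4, 4, 8, 10, 7, 1

Sorted (ascending): 10, 16, 18, 18, 25, 25, 25, 26, 29, 43
The 2 values of 18 occupy positions 3–4 → each gets rank 4.
The 3 values of 25 occupy positions 5–7 → each gets rank 7.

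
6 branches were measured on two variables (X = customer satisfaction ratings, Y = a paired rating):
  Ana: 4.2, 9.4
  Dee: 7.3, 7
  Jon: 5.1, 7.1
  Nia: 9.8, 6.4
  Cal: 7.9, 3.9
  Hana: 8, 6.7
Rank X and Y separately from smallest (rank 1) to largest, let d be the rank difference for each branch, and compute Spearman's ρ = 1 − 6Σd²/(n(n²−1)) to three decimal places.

-0.829

Ranks of variable 1: 1, 3, 2, 6, 4, 5
Ranks of variable 2: 6, 4, 5, 2, 1, 3
d = r₁ − r₂: -5, -1, -3, 4, 3, 2
d²: 25, 1, 9, 16, 9, 4; Σd² = 64
ρ = 1 − 6·64/(6·35) = 1 − 384/210 = -0.829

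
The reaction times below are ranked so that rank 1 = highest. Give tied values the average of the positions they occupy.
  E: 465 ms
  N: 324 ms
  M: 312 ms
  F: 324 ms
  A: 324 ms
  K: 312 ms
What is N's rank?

3

Sorted (descending): 465, 324, 324, 324, 312, 312
The 3 values of 324 occupy positions 2–4 → average rank 3.
The 2 values of 312 occupy positions 5–6 → average rank (5+6)/2 = 5.5.
N has value 324 ms → rank 3.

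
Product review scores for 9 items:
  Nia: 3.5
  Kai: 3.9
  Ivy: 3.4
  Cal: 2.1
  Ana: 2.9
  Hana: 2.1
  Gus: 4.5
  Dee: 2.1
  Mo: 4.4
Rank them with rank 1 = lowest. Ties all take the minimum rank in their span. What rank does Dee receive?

Sorted (ascending): 2.1, 2.1, 2.1, 2.9, 3.4, 3.5, 3.9, 4.4, 4.5
The 3 values of 2.1 occupy positions 1–3 → each gets rank 1.
Dee has value 2.1 → rank 1.

1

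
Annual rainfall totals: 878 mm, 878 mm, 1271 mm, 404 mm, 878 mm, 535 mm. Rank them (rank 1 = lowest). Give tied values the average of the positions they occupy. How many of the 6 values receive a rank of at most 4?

5

Sorted (ascending): 404, 535, 878, 878, 878, 1271
The 3 values of 878 occupy positions 3–5 → average rank 4.
Ranks ≤ 4: {1, 2, 4, 4, 4} → 5 values.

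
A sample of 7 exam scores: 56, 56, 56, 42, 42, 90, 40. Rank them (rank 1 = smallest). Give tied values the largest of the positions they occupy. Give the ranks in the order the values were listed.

Sorted (ascending): 40, 42, 42, 56, 56, 56, 90
The 2 values of 42 occupy positions 2–3 → each gets rank 3.
The 3 values of 56 occupy positions 4–6 → each gets rank 6.

6, 6, 6, 3, 3, 7, 1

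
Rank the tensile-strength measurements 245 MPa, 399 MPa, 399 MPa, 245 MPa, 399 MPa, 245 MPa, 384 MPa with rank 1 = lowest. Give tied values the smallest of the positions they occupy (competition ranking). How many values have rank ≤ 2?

3

Sorted (ascending): 245, 245, 245, 384, 399, 399, 399
The 3 values of 245 occupy positions 1–3 → each gets rank 1.
The 3 values of 399 occupy positions 5–7 → each gets rank 5.
Ranks ≤ 2: {1, 1, 1} → 3 values.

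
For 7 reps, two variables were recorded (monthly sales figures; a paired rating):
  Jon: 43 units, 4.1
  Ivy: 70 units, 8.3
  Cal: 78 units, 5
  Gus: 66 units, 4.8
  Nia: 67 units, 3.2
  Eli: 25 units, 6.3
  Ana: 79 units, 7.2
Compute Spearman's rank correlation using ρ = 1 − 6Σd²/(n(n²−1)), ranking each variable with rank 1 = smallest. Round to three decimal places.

Ranks of variable 1: 2, 5, 6, 3, 4, 1, 7
Ranks of variable 2: 2, 7, 4, 3, 1, 5, 6
d = r₁ − r₂: 0, -2, 2, 0, 3, -4, 1
d²: 0, 4, 4, 0, 9, 16, 1; Σd² = 34
ρ = 1 − 6·34/(7·48) = 1 − 204/336 = 0.393

0.393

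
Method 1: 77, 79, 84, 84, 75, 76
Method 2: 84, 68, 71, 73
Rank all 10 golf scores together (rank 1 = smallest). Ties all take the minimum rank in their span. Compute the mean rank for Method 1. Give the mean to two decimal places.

Sorted (ascending): 68, 71, 73, 75, 76, 77, 79, 84, 84, 84
The 3 values of 84 occupy positions 8–10 → each gets rank 8.
Method 1 values → pooled ranks: 77→6, 79→7, 84→8, 84→8, 75→4, 76→5
Mean rank = (6 + 7 + 8 + 8 + 4 + 5) / 6 = 6.33

6.33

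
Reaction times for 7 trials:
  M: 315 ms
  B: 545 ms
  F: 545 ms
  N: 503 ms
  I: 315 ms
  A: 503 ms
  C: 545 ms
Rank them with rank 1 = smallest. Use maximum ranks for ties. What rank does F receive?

Sorted (ascending): 315, 315, 503, 503, 545, 545, 545
The 2 values of 315 occupy positions 1–2 → each gets rank 2.
The 2 values of 503 occupy positions 3–4 → each gets rank 4.
The 3 values of 545 occupy positions 5–7 → each gets rank 7.
F has value 545 ms → rank 7.

7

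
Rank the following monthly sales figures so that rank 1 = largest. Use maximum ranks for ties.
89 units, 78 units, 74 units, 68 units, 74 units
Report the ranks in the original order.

1, 2, 4, 5, 4

Sorted (descending): 89, 78, 74, 74, 68
The 2 values of 74 occupy positions 3–4 → each gets rank 4.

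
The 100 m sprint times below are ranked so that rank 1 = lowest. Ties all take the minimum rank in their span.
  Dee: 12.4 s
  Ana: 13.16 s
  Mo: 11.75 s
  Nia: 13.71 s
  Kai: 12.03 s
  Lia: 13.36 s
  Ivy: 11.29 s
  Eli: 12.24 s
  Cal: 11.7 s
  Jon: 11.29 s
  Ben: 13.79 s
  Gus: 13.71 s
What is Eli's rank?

Sorted (ascending): 11.29, 11.29, 11.7, 11.75, 12.03, 12.24, 12.4, 13.16, 13.36, 13.71, 13.71, 13.79
The 2 values of 11.29 occupy positions 1–2 → each gets rank 1.
The 2 values of 13.71 occupy positions 10–11 → each gets rank 10.
Eli has value 12.24 s → rank 6.

6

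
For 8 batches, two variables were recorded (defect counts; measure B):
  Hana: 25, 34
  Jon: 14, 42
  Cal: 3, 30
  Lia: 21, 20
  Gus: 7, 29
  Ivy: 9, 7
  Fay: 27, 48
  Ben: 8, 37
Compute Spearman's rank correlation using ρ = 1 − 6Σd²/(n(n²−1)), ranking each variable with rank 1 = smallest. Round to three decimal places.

Ranks of variable 1: 7, 5, 1, 6, 2, 4, 8, 3
Ranks of variable 2: 5, 7, 4, 2, 3, 1, 8, 6
d = r₁ − r₂: 2, -2, -3, 4, -1, 3, 0, -3
d²: 4, 4, 9, 16, 1, 9, 0, 9; Σd² = 52
ρ = 1 − 6·52/(8·63) = 1 − 312/504 = 0.381

0.381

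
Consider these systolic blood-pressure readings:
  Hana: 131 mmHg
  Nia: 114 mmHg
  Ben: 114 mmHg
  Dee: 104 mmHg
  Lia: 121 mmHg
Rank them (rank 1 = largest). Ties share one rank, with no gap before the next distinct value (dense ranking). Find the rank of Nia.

Sorted (descending): 131, 121, 114, 114, 104
The 2 values of 114 share dense rank 3.
Remaining distinct values take the next consecutive integers.
Nia has value 114 mmHg → rank 3.

3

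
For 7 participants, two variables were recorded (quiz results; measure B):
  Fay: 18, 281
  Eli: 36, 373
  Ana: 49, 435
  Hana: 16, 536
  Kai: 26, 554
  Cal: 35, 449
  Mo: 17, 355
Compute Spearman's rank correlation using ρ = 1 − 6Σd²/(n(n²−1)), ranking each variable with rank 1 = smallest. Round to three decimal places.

0.000

Ranks of variable 1: 3, 6, 7, 1, 4, 5, 2
Ranks of variable 2: 1, 3, 4, 6, 7, 5, 2
d = r₁ − r₂: 2, 3, 3, -5, -3, 0, 0
d²: 4, 9, 9, 25, 9, 0, 0; Σd² = 56
ρ = 1 − 6·56/(7·48) = 1 − 336/336 = 0.000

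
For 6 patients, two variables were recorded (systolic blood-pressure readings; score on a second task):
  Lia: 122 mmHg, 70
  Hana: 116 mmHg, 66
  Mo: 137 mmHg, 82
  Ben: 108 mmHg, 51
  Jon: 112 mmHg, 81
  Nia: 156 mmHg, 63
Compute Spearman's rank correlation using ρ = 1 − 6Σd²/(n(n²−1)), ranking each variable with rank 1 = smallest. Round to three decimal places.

Ranks of variable 1: 4, 3, 5, 1, 2, 6
Ranks of variable 2: 4, 3, 6, 1, 5, 2
d = r₁ − r₂: 0, 0, -1, 0, -3, 4
d²: 0, 0, 1, 0, 9, 16; Σd² = 26
ρ = 1 − 6·26/(6·35) = 1 − 156/210 = 0.257

0.257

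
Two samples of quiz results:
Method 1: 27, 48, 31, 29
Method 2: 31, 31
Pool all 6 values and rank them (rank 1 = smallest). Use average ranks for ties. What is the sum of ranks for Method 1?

13

Sorted (ascending): 27, 29, 31, 31, 31, 48
The 3 values of 31 occupy positions 3–5 → average rank 4.
Method 1 values → pooled ranks: 27→1, 48→6, 31→4, 29→2
Rank sum = 1 + 6 + 4 + 2 = 13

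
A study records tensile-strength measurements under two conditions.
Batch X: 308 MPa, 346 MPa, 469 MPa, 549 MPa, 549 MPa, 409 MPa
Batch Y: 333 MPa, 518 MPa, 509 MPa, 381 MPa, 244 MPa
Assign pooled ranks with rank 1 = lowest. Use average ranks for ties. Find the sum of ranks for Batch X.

Sorted (ascending): 244, 308, 333, 346, 381, 409, 469, 509, 518, 549, 549
The 2 values of 549 occupy positions 10–11 → average rank (10+11)/2 = 10.5.
Batch X values → pooled ranks: 308→2, 346→4, 469→7, 549→10.5, 549→10.5, 409→6
Rank sum = 2 + 4 + 7 + 10.5 + 10.5 + 6 = 40

40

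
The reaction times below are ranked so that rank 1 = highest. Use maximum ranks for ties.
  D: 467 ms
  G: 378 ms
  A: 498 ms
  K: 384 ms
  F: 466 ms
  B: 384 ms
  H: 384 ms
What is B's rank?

Sorted (descending): 498, 467, 466, 384, 384, 384, 378
The 3 values of 384 occupy positions 4–6 → each gets rank 6.
B has value 384 ms → rank 6.

6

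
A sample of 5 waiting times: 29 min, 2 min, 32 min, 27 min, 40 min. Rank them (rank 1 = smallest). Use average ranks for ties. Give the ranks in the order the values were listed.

3, 1, 4, 2, 5

Sorted (ascending): 2, 27, 29, 32, 40
No ties — each value takes its position as its rank.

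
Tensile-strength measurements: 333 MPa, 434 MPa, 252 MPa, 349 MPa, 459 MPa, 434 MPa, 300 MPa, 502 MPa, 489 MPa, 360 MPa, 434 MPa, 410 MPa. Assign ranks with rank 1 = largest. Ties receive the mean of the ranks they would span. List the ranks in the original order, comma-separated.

10, 5, 12, 9, 3, 5, 11, 1, 2, 8, 5, 7

Sorted (descending): 502, 489, 459, 434, 434, 434, 410, 360, 349, 333, 300, 252
The 3 values of 434 occupy positions 4–6 → average rank 5.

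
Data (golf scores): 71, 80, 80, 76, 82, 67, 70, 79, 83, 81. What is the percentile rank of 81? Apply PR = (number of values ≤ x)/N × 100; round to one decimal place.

N = 10.
Strictly below 81: 7. Equal to 81: 1.
PR = 8/10 × 100 = 80.0

80.0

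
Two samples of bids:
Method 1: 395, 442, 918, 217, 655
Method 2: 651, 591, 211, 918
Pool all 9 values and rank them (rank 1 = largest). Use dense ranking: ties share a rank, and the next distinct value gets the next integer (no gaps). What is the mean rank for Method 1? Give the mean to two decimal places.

4.20

Sorted (descending): 918, 918, 655, 651, 591, 442, 395, 217, 211
The 2 values of 918 share dense rank 1.
Remaining distinct values take the next consecutive integers.
Method 1 values → pooled ranks: 395→6, 442→5, 918→1, 217→7, 655→2
Mean rank = (6 + 5 + 1 + 7 + 2) / 5 = 4.20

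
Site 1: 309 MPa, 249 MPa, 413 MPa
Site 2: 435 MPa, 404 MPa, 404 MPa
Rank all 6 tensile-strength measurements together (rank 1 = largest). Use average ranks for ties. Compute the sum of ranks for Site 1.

13

Sorted (descending): 435, 413, 404, 404, 309, 249
The 2 values of 404 occupy positions 3–4 → average rank (3+4)/2 = 3.5.
Site 1 values → pooled ranks: 309→5, 249→6, 413→2
Rank sum = 5 + 6 + 2 = 13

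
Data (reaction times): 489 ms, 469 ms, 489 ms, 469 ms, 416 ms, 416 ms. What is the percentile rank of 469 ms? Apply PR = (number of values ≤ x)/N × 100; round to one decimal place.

66.7

N = 6.
Strictly below 469: 2. Equal to 469: 2.
PR = 4/6 × 100 = 66.7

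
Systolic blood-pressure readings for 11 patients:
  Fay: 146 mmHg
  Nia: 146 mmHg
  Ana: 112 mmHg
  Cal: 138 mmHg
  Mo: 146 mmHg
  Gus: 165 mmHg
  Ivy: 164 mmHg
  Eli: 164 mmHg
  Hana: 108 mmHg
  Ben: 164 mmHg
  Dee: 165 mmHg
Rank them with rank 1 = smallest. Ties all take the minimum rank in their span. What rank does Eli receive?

Sorted (ascending): 108, 112, 138, 146, 146, 146, 164, 164, 164, 165, 165
The 3 values of 146 occupy positions 4–6 → each gets rank 4.
The 3 values of 164 occupy positions 7–9 → each gets rank 7.
The 2 values of 165 occupy positions 10–11 → each gets rank 10.
Eli has value 164 mmHg → rank 7.

7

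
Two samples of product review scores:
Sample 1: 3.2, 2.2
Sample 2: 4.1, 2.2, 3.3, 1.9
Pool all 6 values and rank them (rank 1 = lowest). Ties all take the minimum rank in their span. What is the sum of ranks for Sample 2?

Sorted (ascending): 1.9, 2.2, 2.2, 3.2, 3.3, 4.1
The 2 values of 2.2 occupy positions 2–3 → each gets rank 2.
Sample 2 values → pooled ranks: 4.1→6, 2.2→2, 3.3→5, 1.9→1
Rank sum = 6 + 2 + 5 + 1 = 14

14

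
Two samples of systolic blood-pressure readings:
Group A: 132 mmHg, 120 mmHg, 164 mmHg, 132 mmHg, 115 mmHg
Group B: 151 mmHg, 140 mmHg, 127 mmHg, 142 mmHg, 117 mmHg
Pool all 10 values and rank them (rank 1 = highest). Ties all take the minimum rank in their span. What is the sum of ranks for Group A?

29

Sorted (descending): 164, 151, 142, 140, 132, 132, 127, 120, 117, 115
The 2 values of 132 occupy positions 5–6 → each gets rank 5.
Group A values → pooled ranks: 132→5, 120→8, 164→1, 132→5, 115→10
Rank sum = 5 + 8 + 1 + 5 + 10 = 29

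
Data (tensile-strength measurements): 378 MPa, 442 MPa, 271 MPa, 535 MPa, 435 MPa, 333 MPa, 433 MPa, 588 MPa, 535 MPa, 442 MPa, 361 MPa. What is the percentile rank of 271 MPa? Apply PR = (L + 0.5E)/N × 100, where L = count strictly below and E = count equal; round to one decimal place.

4.5

N = 11.
Strictly below 271: 0. Equal to 271: 1.
PR = (0 + 0.5·1)/11 × 100 = 4.5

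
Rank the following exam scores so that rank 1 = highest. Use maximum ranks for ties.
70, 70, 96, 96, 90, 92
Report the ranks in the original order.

6, 6, 2, 2, 4, 3

Sorted (descending): 96, 96, 92, 90, 70, 70
The 2 values of 96 occupy positions 1–2 → each gets rank 2.
The 2 values of 70 occupy positions 5–6 → each gets rank 6.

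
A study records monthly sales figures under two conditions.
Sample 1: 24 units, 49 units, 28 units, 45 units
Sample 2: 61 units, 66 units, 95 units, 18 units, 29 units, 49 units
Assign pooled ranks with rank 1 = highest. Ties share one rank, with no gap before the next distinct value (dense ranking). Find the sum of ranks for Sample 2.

25

Sorted (descending): 95, 66, 61, 49, 49, 45, 29, 28, 24, 18
The 2 values of 49 share dense rank 4.
Remaining distinct values take the next consecutive integers.
Sample 2 values → pooled ranks: 61→3, 66→2, 95→1, 18→9, 29→6, 49→4
Rank sum = 3 + 2 + 1 + 9 + 6 + 4 = 25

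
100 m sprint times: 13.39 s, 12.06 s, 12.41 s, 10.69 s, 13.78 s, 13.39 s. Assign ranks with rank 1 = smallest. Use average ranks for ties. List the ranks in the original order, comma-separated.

4.5, 2, 3, 1, 6, 4.5

Sorted (ascending): 10.69, 12.06, 12.41, 13.39, 13.39, 13.78
The 2 values of 13.39 occupy positions 4–5 → average rank (4+5)/2 = 4.5.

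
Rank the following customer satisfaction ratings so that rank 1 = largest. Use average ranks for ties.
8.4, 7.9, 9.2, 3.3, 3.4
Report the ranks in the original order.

2, 3, 1, 5, 4

Sorted (descending): 9.2, 8.4, 7.9, 3.4, 3.3
No ties — each value takes its position as its rank.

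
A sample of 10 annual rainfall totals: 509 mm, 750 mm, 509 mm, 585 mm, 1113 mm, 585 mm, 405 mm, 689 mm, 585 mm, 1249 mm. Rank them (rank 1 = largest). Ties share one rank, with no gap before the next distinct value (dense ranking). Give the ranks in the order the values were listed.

6, 3, 6, 5, 2, 5, 7, 4, 5, 1

Sorted (descending): 1249, 1113, 750, 689, 585, 585, 585, 509, 509, 405
The 3 values of 585 share dense rank 5.
The 2 values of 509 share dense rank 6.
Remaining distinct values take the next consecutive integers.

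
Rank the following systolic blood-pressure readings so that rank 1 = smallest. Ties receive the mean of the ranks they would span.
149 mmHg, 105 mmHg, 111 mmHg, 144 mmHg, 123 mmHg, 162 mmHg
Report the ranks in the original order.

Sorted (ascending): 105, 111, 123, 144, 149, 162
No ties — each value takes its position as its rank.

5, 1, 2, 4, 3, 6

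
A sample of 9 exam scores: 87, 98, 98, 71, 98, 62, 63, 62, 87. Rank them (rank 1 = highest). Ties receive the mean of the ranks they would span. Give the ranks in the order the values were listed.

4.5, 2, 2, 6, 2, 8.5, 7, 8.5, 4.5

Sorted (descending): 98, 98, 98, 87, 87, 71, 63, 62, 62
The 3 values of 98 occupy positions 1–3 → average rank 2.
The 2 values of 87 occupy positions 4–5 → average rank (4+5)/2 = 4.5.
The 2 values of 62 occupy positions 8–9 → average rank (8+9)/2 = 8.5.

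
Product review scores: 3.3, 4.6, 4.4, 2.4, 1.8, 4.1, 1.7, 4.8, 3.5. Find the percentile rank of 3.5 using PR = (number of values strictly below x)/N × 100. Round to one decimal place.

44.4

N = 9.
Strictly below 3.5: 4. Equal to 3.5: 1.
PR = 4/9 × 100 = 44.4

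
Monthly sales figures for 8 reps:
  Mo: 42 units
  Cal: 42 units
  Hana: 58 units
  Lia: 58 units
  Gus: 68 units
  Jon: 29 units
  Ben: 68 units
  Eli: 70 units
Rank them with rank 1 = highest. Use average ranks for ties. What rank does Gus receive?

2.5

Sorted (descending): 70, 68, 68, 58, 58, 42, 42, 29
The 2 values of 68 occupy positions 2–3 → average rank (2+3)/2 = 2.5.
The 2 values of 58 occupy positions 4–5 → average rank (4+5)/2 = 4.5.
The 2 values of 42 occupy positions 6–7 → average rank (6+7)/2 = 6.5.
Gus has value 68 units → rank 2.5.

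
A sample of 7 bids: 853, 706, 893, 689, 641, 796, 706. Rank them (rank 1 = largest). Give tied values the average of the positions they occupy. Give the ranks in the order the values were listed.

Sorted (descending): 893, 853, 796, 706, 706, 689, 641
The 2 values of 706 occupy positions 4–5 → average rank (4+5)/2 = 4.5.

2, 4.5, 1, 6, 7, 3, 4.5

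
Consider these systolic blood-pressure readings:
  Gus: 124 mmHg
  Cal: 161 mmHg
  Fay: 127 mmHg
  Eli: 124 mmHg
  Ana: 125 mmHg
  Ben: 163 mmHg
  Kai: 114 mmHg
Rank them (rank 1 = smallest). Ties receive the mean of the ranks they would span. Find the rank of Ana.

Sorted (ascending): 114, 124, 124, 125, 127, 161, 163
The 2 values of 124 occupy positions 2–3 → average rank (2+3)/2 = 2.5.
Ana has value 125 mmHg → rank 4.

4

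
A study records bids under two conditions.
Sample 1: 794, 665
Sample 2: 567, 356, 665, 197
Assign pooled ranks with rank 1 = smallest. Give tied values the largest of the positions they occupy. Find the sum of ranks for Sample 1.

11

Sorted (ascending): 197, 356, 567, 665, 665, 794
The 2 values of 665 occupy positions 4–5 → each gets rank 5.
Sample 1 values → pooled ranks: 794→6, 665→5
Rank sum = 6 + 5 = 11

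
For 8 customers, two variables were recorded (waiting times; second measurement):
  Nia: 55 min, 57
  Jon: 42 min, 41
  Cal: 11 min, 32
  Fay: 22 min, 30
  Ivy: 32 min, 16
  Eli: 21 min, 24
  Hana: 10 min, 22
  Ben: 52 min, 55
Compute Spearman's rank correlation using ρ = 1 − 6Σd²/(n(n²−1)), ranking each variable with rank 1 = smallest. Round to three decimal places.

0.690

Ranks of variable 1: 8, 6, 2, 4, 5, 3, 1, 7
Ranks of variable 2: 8, 6, 5, 4, 1, 3, 2, 7
d = r₁ − r₂: 0, 0, -3, 0, 4, 0, -1, 0
d²: 0, 0, 9, 0, 16, 0, 1, 0; Σd² = 26
ρ = 1 − 6·26/(8·63) = 1 − 156/504 = 0.690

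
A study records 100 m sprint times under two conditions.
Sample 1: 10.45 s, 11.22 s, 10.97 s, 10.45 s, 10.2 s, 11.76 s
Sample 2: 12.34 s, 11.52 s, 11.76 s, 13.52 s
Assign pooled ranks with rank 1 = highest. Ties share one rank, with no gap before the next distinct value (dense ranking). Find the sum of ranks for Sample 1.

36

Sorted (descending): 13.52, 12.34, 11.76, 11.76, 11.52, 11.22, 10.97, 10.45, 10.45, 10.2
The 2 values of 11.76 share dense rank 3.
The 2 values of 10.45 share dense rank 7.
Remaining distinct values take the next consecutive integers.
Sample 1 values → pooled ranks: 10.45→7, 11.22→5, 10.97→6, 10.45→7, 10.2→8, 11.76→3
Rank sum = 7 + 5 + 6 + 7 + 8 + 3 = 36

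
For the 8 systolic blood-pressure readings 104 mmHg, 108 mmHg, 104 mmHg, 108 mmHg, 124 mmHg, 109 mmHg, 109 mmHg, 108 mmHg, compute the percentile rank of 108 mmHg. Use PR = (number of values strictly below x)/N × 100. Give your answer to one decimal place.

25.0

N = 8.
Strictly below 108: 2. Equal to 108: 3.
PR = 2/8 × 100 = 25.0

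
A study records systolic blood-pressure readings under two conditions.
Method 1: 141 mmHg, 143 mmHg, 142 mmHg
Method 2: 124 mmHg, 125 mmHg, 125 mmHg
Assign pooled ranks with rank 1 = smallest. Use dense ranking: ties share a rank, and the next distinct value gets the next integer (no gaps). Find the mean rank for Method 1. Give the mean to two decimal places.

Sorted (ascending): 124, 125, 125, 141, 142, 143
The 2 values of 125 share dense rank 2.
Remaining distinct values take the next consecutive integers.
Method 1 values → pooled ranks: 141→3, 143→5, 142→4
Mean rank = (3 + 5 + 4) / 3 = 4.00

4.00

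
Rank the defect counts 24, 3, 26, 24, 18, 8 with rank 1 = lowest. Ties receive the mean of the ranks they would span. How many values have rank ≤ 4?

Sorted (ascending): 3, 8, 18, 24, 24, 26
The 2 values of 24 occupy positions 4–5 → average rank (4+5)/2 = 4.5.
Ranks ≤ 4: {1, 2, 3} → 3 values.

3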